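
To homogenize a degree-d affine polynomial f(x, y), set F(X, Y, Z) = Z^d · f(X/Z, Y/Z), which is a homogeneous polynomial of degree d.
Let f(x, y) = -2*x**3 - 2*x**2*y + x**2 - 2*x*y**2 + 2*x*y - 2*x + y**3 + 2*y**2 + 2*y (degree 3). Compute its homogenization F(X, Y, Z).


F(X, Y, Z) = -2*X**3 - 2*X**2*Y + X**2*Z - 2*X*Y**2 + 2*X*Y*Z - 2*X*Z**2 + Y**3 + 2*Y**2*Z + 2*Y*Z**2

deg(f) = 3.
Substitute x = X/Z, y = Y/Z into f, then multiply by Z^3.
  monomial -2·x^3·y^0 ↦ -2·X^3·Y^0·Z^0.
  monomial -2·x^2·y^1 ↦ -2·X^2·Y^1·Z^0.
  monomial 1·x^2·y^0 ↦ 1·X^2·Y^0·Z^1.
  monomial -2·x^1·y^2 ↦ -2·X^1·Y^2·Z^0.
  monomial 2·x^1·y^1 ↦ 2·X^1·Y^1·Z^1.
  monomial -2·x^1·y^0 ↦ -2·X^1·Y^0·Z^2.
  monomial 1·x^0·y^3 ↦ 1·X^0·Y^3·Z^0.
  monomial 2·x^0·y^2 ↦ 2·X^0·Y^2·Z^1.
  monomial 2·x^0·y^1 ↦ 2·X^0·Y^1·Z^2.
Collecting: F(X, Y, Z) = -2*X**3 - 2*X**2*Y + X**2*Z - 2*X*Y**2 + 2*X*Y*Z - 2*X*Z**2 + Y**3 + 2*Y**2*Z + 2*Y*Z**2.


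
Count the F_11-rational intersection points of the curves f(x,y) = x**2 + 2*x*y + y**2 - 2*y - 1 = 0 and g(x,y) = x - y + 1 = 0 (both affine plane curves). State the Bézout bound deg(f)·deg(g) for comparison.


Common zeros: {(6, 7), (10, 0)}; count = 2; Bézout bound = 2.

deg(f) = 2, deg(g) = 1, so Bézout bound = 2.
Scan x ∈ F_11. For each x, list the y ∈ F_11 with f(x, y) ≡ 0 and those with g(x, y) ≡ 0 (mod 11); the common zeros in that column are the intersection.
  x = 0: f ≡ 0 at y ∈ ∅; g ≡ 0 at y ∈ {1}; common: ∅.
  x = 1: f ≡ 0 at y ∈ {0}; g ≡ 0 at y ∈ {2}; common: ∅.
  x = 2: f ≡ 0 at y ∈ {2, 7}; g ≡ 0 at y ∈ {3}; common: ∅.
  x = 3: f ≡ 0 at y ∈ ∅; g ≡ 0 at y ∈ {4}; common: ∅.
  x = 4: f ≡ 0 at y ∈ {1, 4}; g ≡ 0 at y ∈ {5}; common: ∅.
  x = 5: f ≡ 0 at y ∈ {1, 2}; g ≡ 0 at y ∈ {6}; common: ∅.
  x = 6: f ≡ 0 at y ∈ {5, 7}; g ≡ 0 at y ∈ {7}; common: {7}.
  x = 7: f ≡ 0 at y ∈ ∅; g ≡ 0 at y ∈ {8}; common: ∅.
  x = 8: f ≡ 0 at y ∈ ∅; g ≡ 0 at y ∈ {9}; common: ∅.
  x = 9: f ≡ 0 at y ∈ ∅; g ≡ 0 at y ∈ {10}; common: ∅.
  x = 10: f ≡ 0 at y ∈ {0, 4}; g ≡ 0 at y ∈ {0}; common: {0}.
Collecting: common zeros = {(6, 7), (10, 0)}, so the count is 2.
Comparison with the Bézout bound: 2 ≤ 2 = deg(f)·deg(g), as expected for curves with no common component (the bound is attained).


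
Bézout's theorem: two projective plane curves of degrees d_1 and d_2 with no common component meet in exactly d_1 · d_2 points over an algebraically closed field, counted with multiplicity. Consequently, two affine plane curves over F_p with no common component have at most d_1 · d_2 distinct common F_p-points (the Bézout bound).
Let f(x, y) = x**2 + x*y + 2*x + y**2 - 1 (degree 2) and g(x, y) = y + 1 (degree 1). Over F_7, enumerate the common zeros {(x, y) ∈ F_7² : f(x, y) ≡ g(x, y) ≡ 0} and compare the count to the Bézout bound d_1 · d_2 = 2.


Common zeros: {(0, 6), (6, 6)}; count = 2; Bézout bound = 2.

deg(f) = 2, deg(g) = 1, so Bézout bound = 2.
Scan x ∈ F_7. For each x, list the y ∈ F_7 with f(x, y) ≡ 0 and those with g(x, y) ≡ 0 (mod 7); the common zeros in that column are the intersection.
  x = 0: f ≡ 0 at y ∈ {1, 6}; g ≡ 0 at y ∈ {6}; common: {6}.
  x = 1: f ≡ 0 at y ∈ {3}; g ≡ 0 at y ∈ {6}; common: ∅.
  x = 2: f ≡ 0 at y ∈ {0, 5}; g ≡ 0 at y ∈ {6}; common: ∅.
  x = 3: f ≡ 0 at y ∈ {0, 4}; g ≡ 0 at y ∈ {6}; common: ∅.
  x = 4: f ≡ 0 at y ∈ {1, 2}; g ≡ 0 at y ∈ {6}; common: ∅.
  x = 5: f ≡ 0 at y ∈ {4, 5}; g ≡ 0 at y ∈ {6}; common: ∅.
  x = 6: f ≡ 0 at y ∈ {2, 6}; g ≡ 0 at y ∈ {6}; common: {6}.
Collecting: common zeros = {(0, 6), (6, 6)}, so the count is 2.
Comparison with the Bézout bound: 2 ≤ 2 = deg(f)·deg(g), as expected for curves with no common component (the bound is attained).


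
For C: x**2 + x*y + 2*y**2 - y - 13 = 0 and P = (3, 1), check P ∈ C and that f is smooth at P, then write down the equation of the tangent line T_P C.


Tangent line at P: 7*x + 6*y - 27 = 0.

Step 1: f(3, 1) = 0, so P lies on C.
Step 2: partial derivatives
  f_x(x, y) = 2*x + y, f_y(x, y) = x + 4*y - 1.
  f_x(P) = 7, f_y(P) = 6 (gradient nonzero, so P is smooth).
Step 3: tangent line at P: 7·(x − 3) + 6·(y − 1) = 0.
Expanding: 7*x + 6*y - 27 = 0.


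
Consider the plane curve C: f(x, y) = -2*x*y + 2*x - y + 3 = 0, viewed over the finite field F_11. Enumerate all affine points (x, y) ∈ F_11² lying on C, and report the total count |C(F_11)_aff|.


Affine F_11-points: {(0, 3), (1, 9), (2, 8), (3, 6), (4, 0), (6, 2), (7, 7), (8, 5), (9, 4), (10, 10)}; count = 10.

For each of the 121 pairs (x, y) ∈ F_11², evaluate f(x, y) mod 11. Record the zeros.
  x = 0: [0↦3, 1↦2, 2↦1, 3↦0, 4↦10, 5↦9, 6↦8, 7↦7, 8↦6, 9↦5, 10↦4]  zeros at y ∈ {3}
  x = 1: [0↦5, 1↦2, 2↦10, 3↦7, 4↦4, 5↦1, 6↦9, 7↦6, 8↦3, 9↦0, 10↦8]  zeros at y ∈ {9}
  x = 2: [0↦7, 1↦2, 2↦8, 3↦3, 4↦9, 5↦4, 6↦10, 7↦5, 8↦0, 9↦6, 10↦1]  zeros at y ∈ {8}
  x = 3: [0↦9, 1↦2, 2↦6, 3↦10, 4↦3, 5↦7, 6↦0, 7↦4, 8↦8, 9↦1, 10↦5]  zeros at y ∈ {6}
  x = 4: [0↦0, 1↦2, 2↦4, 3↦6, 4↦8, 5↦10, 6↦1, 7↦3, 8↦5, 9↦7, 10↦9]  zeros at y ∈ {0}
  x = 5: [0↦2, 1↦2, 2↦2, 3↦2, 4↦2, 5↦2, 6↦2, 7↦2, 8↦2, 9↦2, 10↦2]  zeros at y ∈ ∅
  x = 6: [0↦4, 1↦2, 2↦0, 3↦9, 4↦7, 5↦5, 6↦3, 7↦1, 8↦10, 9↦8, 10↦6]  zeros at y ∈ {2}
  x = 7: [0↦6, 1↦2, 2↦9, 3↦5, 4↦1, 5↦8, 6↦4, 7↦0, 8↦7, 9↦3, 10↦10]  zeros at y ∈ {7}
  x = 8: [0↦8, 1↦2, 2↦7, 3↦1, 4↦6, 5↦0, 6↦5, 7↦10, 8↦4, 9↦9, 10↦3]  zeros at y ∈ {5}
  x = 9: [0↦10, 1↦2, 2↦5, 3↦8, 4↦0, 5↦3, 6↦6, 7↦9, 8↦1, 9↦4, 10↦7]  zeros at y ∈ {4}
  x = 10: [0↦1, 1↦2, 2↦3, 3↦4, 4↦5, 5↦6, 6↦7, 7↦8, 8↦9, 9↦10, 10↦0]  zeros at y ∈ {10}
Collecting zeros: affine points = {(0, 3), (1, 9), (2, 8), (3, 6), (4, 0), (6, 2), (7, 7), (8, 5), (9, 4), (10, 10)}.
Total count |C(F_11)_aff| = 10.


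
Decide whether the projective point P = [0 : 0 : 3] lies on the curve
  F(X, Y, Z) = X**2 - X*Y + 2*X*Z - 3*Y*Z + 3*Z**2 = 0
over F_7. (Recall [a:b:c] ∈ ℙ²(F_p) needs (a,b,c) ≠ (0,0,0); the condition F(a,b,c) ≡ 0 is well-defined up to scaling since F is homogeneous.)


F(0,0,3) ≡ 6 (mod 7); P is NOT on the curve.

Evaluate F(0, 0, 3) term-by-term (mod 7).
  X**2 ↦ 1·0·1·1 = 0
  -X*Y ↦ -1·0·0·1 = 0
  2*X*Z ↦ 2·0·1·3 = 0
  -3*Y*Z ↦ -3·1·0·3 = 0
  3*Z**2 ↦ 3·1·1·9 = 27
Sum: F(0, 0, 3) = (0) + (0) + (0) + (0) + (27) = 27.
Reducing mod 7: 27 ≡ 6 (mod 7).
Since F(a, b, c) ≡ 6 ≠ 0 (mod 7), P does NOT lie on the curve.


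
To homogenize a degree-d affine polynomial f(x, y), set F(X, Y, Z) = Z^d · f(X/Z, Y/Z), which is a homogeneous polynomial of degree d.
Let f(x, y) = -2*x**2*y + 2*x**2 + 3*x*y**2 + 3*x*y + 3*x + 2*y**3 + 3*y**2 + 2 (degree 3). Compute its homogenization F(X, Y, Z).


F(X, Y, Z) = -2*X**2*Y + 2*X**2*Z + 3*X*Y**2 + 3*X*Y*Z + 3*X*Z**2 + 2*Y**3 + 3*Y**2*Z + 2*Z**3

deg(f) = 3.
Substitute x = X/Z, y = Y/Z into f, then multiply by Z^3.
  monomial -2·x^2·y^1 ↦ -2·X^2·Y^1·Z^0.
  monomial 2·x^2·y^0 ↦ 2·X^2·Y^0·Z^1.
  monomial 3·x^1·y^2 ↦ 3·X^1·Y^2·Z^0.
  monomial 3·x^1·y^1 ↦ 3·X^1·Y^1·Z^1.
  monomial 3·x^1·y^0 ↦ 3·X^1·Y^0·Z^2.
  monomial 2·x^0·y^3 ↦ 2·X^0·Y^3·Z^0.
  monomial 3·x^0·y^2 ↦ 3·X^0·Y^2·Z^1.
  monomial 2·x^0·y^0 ↦ 2·X^0·Y^0·Z^3.
Collecting: F(X, Y, Z) = -2*X**2*Y + 2*X**2*Z + 3*X*Y**2 + 3*X*Y*Z + 3*X*Z**2 + 2*Y**3 + 3*Y**2*Z + 2*Z**3.


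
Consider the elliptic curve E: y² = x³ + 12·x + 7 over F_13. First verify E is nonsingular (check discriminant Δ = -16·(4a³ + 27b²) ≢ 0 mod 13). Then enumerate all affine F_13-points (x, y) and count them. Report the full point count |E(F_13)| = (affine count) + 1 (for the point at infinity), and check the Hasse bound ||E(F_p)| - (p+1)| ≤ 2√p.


Affine points = {(2, 0), (5, 6), (5, 7), (6, 3), (6, 10), (8, 2), (8, 11), (9, 5), (9, 8), (10, 3), (10, 10), (11, 1), (11, 12)}; affine count = 13; |E(F_13)| = 14.

Discriminant check: Δ ∝ 4a³ + 27b² = 4·12³ + 27·7² = 4·1728 + 27·49 ≡ 6 (mod 13). Nonzero ⇒ E is nonsingular.
For each x ∈ F_13, compute rhs = x³ + 12·x + 7 mod 13, then count y ∈ F_13 with y² ≡ rhs.
  x = 0: rhs = 7, matching y values: none (0 points).
  x = 1: rhs = 7, matching y values: none (0 points).
  x = 2: rhs = 0, matching y values: 0 (1 points).
  x = 3: rhs = 5, matching y values: none (0 points).
  x = 4: rhs = 2, matching y values: none (0 points).
  x = 5: rhs = 10, matching y values: 6, 7 (2 points).
  x = 6: rhs = 9, matching y values: 3, 10 (2 points).
  x = 7: rhs = 5, matching y values: none (0 points).
  x = 8: rhs = 4, matching y values: 2, 11 (2 points).
  x = 9: rhs = 12, matching y values: 5, 8 (2 points).
  x = 10: rhs = 9, matching y values: 3, 10 (2 points).
  x = 11: rhs = 1, matching y values: 1, 12 (2 points).
  x = 12: rhs = 7, matching y values: none (0 points).
Total affine count: 13.
Full point count |E(F_13)| = 13 + 1 = 14.
Hasse bound: |14 − (13+1)| = |0| = 0 ≤ 2√13 ≈ 7.2111 ✓.


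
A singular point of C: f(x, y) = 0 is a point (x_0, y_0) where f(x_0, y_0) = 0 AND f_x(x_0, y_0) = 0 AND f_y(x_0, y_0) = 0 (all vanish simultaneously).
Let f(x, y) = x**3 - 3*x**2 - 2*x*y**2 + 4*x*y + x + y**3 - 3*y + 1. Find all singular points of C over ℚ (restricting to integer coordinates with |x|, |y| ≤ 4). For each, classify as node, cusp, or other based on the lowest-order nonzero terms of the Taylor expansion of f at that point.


Singular points: {(1, 1)}; classification: cusp.

Compute partial derivatives:
  f_x = 3*x**2 - 6*x - 2*y**2 + 4*y + 1.
  f_y = -4*x*y + 4*x + 3*y**2 - 3.
Scan x_0 ∈ {−4, ..., 4}. For each x_0, f_y(x_0, y) is a polynomial in y; find its integer roots y ∈ {−4, ..., 4}, then test f_x and f at those candidates.
  x = -4: f_y(-4, y) = 3*y**2 + 16*y - 19; vanishes at y ∈ {1}. (-4, 1): f_x = 75 ≠ 0.
  x = -3: f_y(-3, y) = 3*y**2 + 12*y - 15; vanishes at y ∈ {1}. (-3, 1): f_x = 48 ≠ 0.
  x = -2: f_y(-2, y) = 3*y**2 + 8*y - 11; vanishes at y ∈ {1}. (-2, 1): f_x = 27 ≠ 0.
  x = -1: f_y(-1, y) = 3*y**2 + 4*y - 7; vanishes at y ∈ {1}. (-1, 1): f_x = 12 ≠ 0.
  x = 0: f_y(0, y) = 3*y**2 - 3; vanishes at y ∈ {-1, 1}. (0, -1): f_x = -5 ≠ 0; (0, 1): f_x = 3 ≠ 0.
  x = 1: f_y(1, y) = 3*y**2 - 4*y + 1; vanishes at y ∈ {1}. (1, 1): f_x = 0, f = 0 — SINGULAR.
  x = 2: f_y(2, y) = 3*y**2 - 8*y + 5; vanishes at y ∈ {1}. (2, 1): f_x = 3 ≠ 0.
  x = 3: f_y(3, y) = 3*y**2 - 12*y + 9; vanishes at y ∈ {1, 3}. (3, 1): f_x = 12 ≠ 0; (3, 3): f_x = 4 ≠ 0.
  x = 4: f_y(4, y) = 3*y**2 - 16*y + 13; vanishes at y ∈ {1}. (4, 1): f_x = 27 ≠ 0.
Only singular point on the grid: (1, 1).
Classify: substitute x = 1 + u, y = 1 + v and expand: f = u**3 - 2*u*v**2 + v**3 + v**2.
No constant or linear terms (consistent with a singular point). Quadratic part: v**2. Cubic part: u**3 - 2*u*v**2 + v**3.
The quadratic part v**2 is a perfect square, so there is a single (double) tangent line v = 0, i.e. y = 1. Restricting the cubic part to that line (v = 0) leaves u**3 ≠ 0, so f is not divisible by v and the branch is v² ≈ -u**3 to lowest order — this is a cusp.
Classification: cusp.


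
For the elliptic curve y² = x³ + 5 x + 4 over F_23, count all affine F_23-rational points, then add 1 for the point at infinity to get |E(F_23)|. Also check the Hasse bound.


Affine points = {(0, 2), (0, 21), (3, 0), (5, 4), (5, 19), (8, 2), (8, 21), (13, 9), (13, 14), (14, 9), (14, 14), (15, 2), (15, 21), (19, 9), (19, 14), (20, 10), (20, 13), (21, 3), (21, 20)}; affine count = 19; |E(F_23)| = 20.

Discriminant check: Δ ∝ 4a³ + 27b² = 4·5³ + 27·4² = 4·125 + 27·16 ≡ 12 (mod 23). Nonzero ⇒ E is nonsingular.
For each x ∈ F_23, compute rhs = x³ + 5·x + 4 mod 23, then count y ∈ F_23 with y² ≡ rhs.
  x = 0: rhs = 4, matching y values: 2, 21 (2 points).
  x = 1: rhs = 10, matching y values: none (0 points).
  x = 2: rhs = 22, matching y values: none (0 points).
  x = 3: rhs = 0, matching y values: 0 (1 points).
  x = 4: rhs = 19, matching y values: none (0 points).
  x = 5: rhs = 16, matching y values: 4, 19 (2 points).
  x = 6: rhs = 20, matching y values: none (0 points).
  x = 7: rhs = 14, matching y values: none (0 points).
  x = 8: rhs = 4, matching y values: 2, 21 (2 points).
  x = 9: rhs = 19, matching y values: none (0 points).
  x = 10: rhs = 19, matching y values: none (0 points).
  x = 11: rhs = 10, matching y values: none (0 points).
  x = 12: rhs = 21, matching y values: none (0 points).
  x = 13: rhs = 12, matching y values: 9, 14 (2 points).
  x = 14: rhs = 12, matching y values: 9, 14 (2 points).
  x = 15: rhs = 4, matching y values: 2, 21 (2 points).
  x = 16: rhs = 17, matching y values: none (0 points).
  x = 17: rhs = 11, matching y values: none (0 points).
  x = 18: rhs = 15, matching y values: none (0 points).
  x = 19: rhs = 12, matching y values: 9, 14 (2 points).
  x = 20: rhs = 8, matching y values: 10, 13 (2 points).
  x = 21: rhs = 9, matching y values: 3, 20 (2 points).
  x = 22: rhs = 21, matching y values: none (0 points).
Total affine count: 19.
Full point count |E(F_23)| = 19 + 1 = 20.
Hasse bound: |20 − (23+1)| = |-4| = 4 ≤ 2√23 ≈ 9.5917 ✓.


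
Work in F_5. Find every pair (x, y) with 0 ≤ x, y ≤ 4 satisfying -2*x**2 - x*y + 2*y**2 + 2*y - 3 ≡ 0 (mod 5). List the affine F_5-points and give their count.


Affine F_5-points: {(1, 0), (1, 2), (3, 1), (3, 2), (4, 0), (4, 1)}; count = 6.

For each of the 25 pairs (x, y) ∈ F_5², evaluate f(x, y) mod 5. Record the zeros.
  x = 0: [0↦2, 1↦1, 2↦4, 3↦1, 4↦2]  zeros at y ∈ ∅
  x = 1: [0↦0, 1↦3, 2↦0, 3↦1, 4↦1]  zeros at y ∈ {0, 2}
  x = 2: [0↦4, 1↦1, 2↦2, 3↦2, 4↦1]  zeros at y ∈ ∅
  x = 3: [0↦4, 1↦0, 2↦0, 3↦4, 4↦2]  zeros at y ∈ {1, 2}
  x = 4: [0↦0, 1↦0, 2↦4, 3↦2, 4↦4]  zeros at y ∈ {0, 1}
Collecting zeros: affine points = {(1, 0), (1, 2), (3, 1), (3, 2), (4, 0), (4, 1)}.
Total count |C(F_5)_aff| = 6.


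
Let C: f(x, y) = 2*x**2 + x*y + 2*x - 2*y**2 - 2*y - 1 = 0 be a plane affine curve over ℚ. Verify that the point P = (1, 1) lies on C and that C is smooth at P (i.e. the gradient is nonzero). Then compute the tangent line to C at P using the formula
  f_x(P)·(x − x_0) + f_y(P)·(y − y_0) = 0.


Tangent line at P: 7*x - 5*y - 2 = 0.

Step 1: f(1, 1) = 0, so P lies on C.
Step 2: partial derivatives
  f_x(x, y) = 4*x + y + 2, f_y(x, y) = x - 4*y - 2.
  f_x(P) = 7, f_y(P) = -5 (gradient nonzero, so P is smooth).
Step 3: tangent line at P: 7·(x − 1) + -5·(y − 1) = 0.
Expanding: 7*x - 5*y - 2 = 0.


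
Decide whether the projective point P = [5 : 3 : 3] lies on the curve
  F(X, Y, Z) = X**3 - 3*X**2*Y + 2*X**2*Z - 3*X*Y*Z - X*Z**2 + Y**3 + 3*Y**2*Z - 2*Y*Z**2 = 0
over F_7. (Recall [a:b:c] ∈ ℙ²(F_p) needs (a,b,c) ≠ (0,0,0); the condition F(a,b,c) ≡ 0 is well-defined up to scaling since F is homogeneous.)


F(5,3,3) ≡ 1 (mod 7); P is NOT on the curve.

Evaluate F(5, 3, 3) term-by-term (mod 7).
  X**3 ↦ 1·125·1·1 = 125
  -3*X**2*Y ↦ -3·25·3·1 = -225
  2*X**2*Z ↦ 2·25·1·3 = 150
  -3*X*Y*Z ↦ -3·5·3·3 = -135
  -X*Z**2 ↦ -1·5·1·9 = -45
  Y**3 ↦ 1·1·27·1 = 27
  3*Y**2*Z ↦ 3·1·9·3 = 81
  -2*Y*Z**2 ↦ -2·1·3·9 = -54
Sum: F(5, 3, 3) = (125) + (-225) + (150) + (-135) + (-45) + (27) + (81) + (-54) = -76.
Reducing mod 7: -76 ≡ 1 (mod 7).
Since F(a, b, c) ≡ 1 ≠ 0 (mod 7), P does NOT lie on the curve.


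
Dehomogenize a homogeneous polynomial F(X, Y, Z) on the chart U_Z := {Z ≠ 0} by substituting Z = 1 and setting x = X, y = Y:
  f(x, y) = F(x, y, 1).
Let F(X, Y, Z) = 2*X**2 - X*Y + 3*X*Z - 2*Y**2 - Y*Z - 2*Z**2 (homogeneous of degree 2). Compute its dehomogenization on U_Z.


f(x, y) = 2*x**2 - x*y + 3*x - 2*y**2 - y - 2

On U_Z we set Z = 1. Each monomial c·X^i·Y^j·Z^k in F becomes c·x^i·y^j·1^k = c·x^i·y^j.
Substituting Z = 1: F(X, Y, 1) = 2*x**2 - x*y + 3*x - 2*y**2 - y - 2.
Note: deg(f) ≤ deg(F) = 2; strict inequality happens when F is divisible by Z (lost terms).


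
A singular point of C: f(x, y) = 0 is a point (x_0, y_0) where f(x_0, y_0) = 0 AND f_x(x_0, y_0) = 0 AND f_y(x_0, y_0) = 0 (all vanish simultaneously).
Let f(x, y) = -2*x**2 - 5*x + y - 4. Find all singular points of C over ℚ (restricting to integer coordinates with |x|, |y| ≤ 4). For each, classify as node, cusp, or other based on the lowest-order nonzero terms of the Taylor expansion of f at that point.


No singular points in the scanned grid; C is smooth there.

Compute partial derivatives:
  f_x = -4*x - 5.
  f_y = 1.
f_y = 1 is a nonzero constant, so f_y never vanishes: no point (x, y) can satisfy f = f_x = f_y = 0. In particular no (x, y) ∈ {−4, ..., 4}² is singular; the curve is smooth.


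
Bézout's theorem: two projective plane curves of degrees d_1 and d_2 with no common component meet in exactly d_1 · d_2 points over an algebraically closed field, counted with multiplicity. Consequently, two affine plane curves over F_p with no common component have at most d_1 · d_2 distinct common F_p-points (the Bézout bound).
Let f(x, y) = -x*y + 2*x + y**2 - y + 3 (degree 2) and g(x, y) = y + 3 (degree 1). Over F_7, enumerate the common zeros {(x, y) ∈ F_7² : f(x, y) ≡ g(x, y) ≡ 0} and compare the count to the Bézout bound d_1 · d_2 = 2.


Common zeros: {(4, 4)}; count = 1; Bézout bound = 2.

deg(f) = 2, deg(g) = 1, so Bézout bound = 2.
Scan x ∈ F_7. For each x, list the y ∈ F_7 with f(x, y) ≡ 0 and those with g(x, y) ≡ 0 (mod 7); the common zeros in that column are the intersection.
  x = 0: f ≡ 0 at y ∈ ∅; g ≡ 0 at y ∈ {4}; common: ∅.
  x = 1: f ≡ 0 at y ∈ ∅; g ≡ 0 at y ∈ {4}; common: ∅.
  x = 2: f ≡ 0 at y ∈ {0, 3}; g ≡ 0 at y ∈ {4}; common: ∅.
  x = 3: f ≡ 0 at y ∈ {5, 6}; g ≡ 0 at y ∈ {4}; common: ∅.
  x = 4: f ≡ 0 at y ∈ {1, 4}; g ≡ 0 at y ∈ {4}; common: {4}.
  x = 5: f ≡ 0 at y ∈ ∅; g ≡ 0 at y ∈ {4}; common: ∅.
  x = 6: f ≡ 0 at y ∈ ∅; g ≡ 0 at y ∈ {4}; common: ∅.
Collecting: common zeros = {(4, 4)}, so the count is 1.
Comparison with the Bézout bound: 1 ≤ 2 = deg(f)·deg(g), as expected for curves with no common component (the affine F_7-count falls short of the bound because intersections may lie at infinity, over extension fields, or carry multiplicity).


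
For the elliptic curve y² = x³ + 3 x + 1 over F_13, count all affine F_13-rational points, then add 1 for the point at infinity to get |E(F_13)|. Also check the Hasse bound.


Affine points = {(0, 1), (0, 12), (4, 5), (4, 8), (6, 1), (6, 12), (7, 1), (7, 12), (8, 2), (8, 11), (9, 4), (9, 9), (10, 2), (10, 11), (11, 0), (12, 6), (12, 7)}; affine count = 17; |E(F_13)| = 18.

Discriminant check: Δ ∝ 4a³ + 27b² = 4·3³ + 27·1² = 4·27 + 27·1 ≡ 5 (mod 13). Nonzero ⇒ E is nonsingular.
For each x ∈ F_13, compute rhs = x³ + 3·x + 1 mod 13, then count y ∈ F_13 with y² ≡ rhs.
  x = 0: rhs = 1, matching y values: 1, 12 (2 points).
  x = 1: rhs = 5, matching y values: none (0 points).
  x = 2: rhs = 2, matching y values: none (0 points).
  x = 3: rhs = 11, matching y values: none (0 points).
  x = 4: rhs = 12, matching y values: 5, 8 (2 points).
  x = 5: rhs = 11, matching y values: none (0 points).
  x = 6: rhs = 1, matching y values: 1, 12 (2 points).
  x = 7: rhs = 1, matching y values: 1, 12 (2 points).
  x = 8: rhs = 4, matching y values: 2, 11 (2 points).
  x = 9: rhs = 3, matching y values: 4, 9 (2 points).
  x = 10: rhs = 4, matching y values: 2, 11 (2 points).
  x = 11: rhs = 0, matching y values: 0 (1 points).
  x = 12: rhs = 10, matching y values: 6, 7 (2 points).
Total affine count: 17.
Full point count |E(F_13)| = 17 + 1 = 18.
Hasse bound: |18 − (13+1)| = |4| = 4 ≤ 2√13 ≈ 7.2111 ✓.


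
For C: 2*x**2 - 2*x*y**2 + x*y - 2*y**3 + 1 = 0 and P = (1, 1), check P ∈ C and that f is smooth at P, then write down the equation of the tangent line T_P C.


Tangent line at P: 3*x - 9*y + 6 = 0.

Step 1: f(1, 1) = 0, so P lies on C.
Step 2: partial derivatives
  f_x(x, y) = 4*x - 2*y**2 + y, f_y(x, y) = -4*x*y + x - 6*y**2.
  f_x(P) = 3, f_y(P) = -9 (gradient nonzero, so P is smooth).
Step 3: tangent line at P: 3·(x − 1) + -9·(y − 1) = 0.
Expanding: 3*x - 9*y + 6 = 0.


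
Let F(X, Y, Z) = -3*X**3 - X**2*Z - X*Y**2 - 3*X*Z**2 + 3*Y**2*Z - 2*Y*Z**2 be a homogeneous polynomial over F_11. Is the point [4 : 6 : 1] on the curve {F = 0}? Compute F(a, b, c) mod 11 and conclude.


F(4,6,1) ≡ 7 (mod 11); P is NOT on the curve.

Evaluate F(4, 6, 1) term-by-term (mod 11).
  -3*X**3 ↦ -3·64·1·1 = -192
  -X**2*Z ↦ -1·16·1·1 = -16
  -X*Y**2 ↦ -1·4·36·1 = -144
  -3*X*Z**2 ↦ -3·4·1·1 = -12
  3*Y**2*Z ↦ 3·1·36·1 = 108
  -2*Y*Z**2 ↦ -2·1·6·1 = -12
Sum: F(4, 6, 1) = (-192) + (-16) + (-144) + (-12) + (108) + (-12) = -268.
Reducing mod 11: -268 ≡ 7 (mod 11).
Since F(a, b, c) ≡ 7 ≠ 0 (mod 11), P does NOT lie on the curve.


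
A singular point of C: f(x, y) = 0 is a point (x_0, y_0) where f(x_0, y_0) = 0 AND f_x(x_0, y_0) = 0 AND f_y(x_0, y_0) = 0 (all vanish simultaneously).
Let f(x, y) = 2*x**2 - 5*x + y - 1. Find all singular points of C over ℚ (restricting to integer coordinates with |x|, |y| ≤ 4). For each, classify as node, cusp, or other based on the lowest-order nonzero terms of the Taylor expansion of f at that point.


No singular points in the scanned grid; C is smooth there.

Compute partial derivatives:
  f_x = 4*x - 5.
  f_y = 1.
f_y = 1 is a nonzero constant, so f_y never vanishes: no point (x, y) can satisfy f = f_x = f_y = 0. In particular no (x, y) ∈ {−4, ..., 4}² is singular; the curve is smooth.


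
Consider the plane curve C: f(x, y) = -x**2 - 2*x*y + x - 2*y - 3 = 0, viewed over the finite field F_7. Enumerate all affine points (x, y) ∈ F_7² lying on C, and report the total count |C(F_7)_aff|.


Affine F_7-points: {(0, 2), (1, 1), (2, 5), (3, 5), (4, 2), (5, 1)}; count = 6.

For each of the 49 pairs (x, y) ∈ F_7², evaluate f(x, y) mod 7. Record the zeros.
  x = 0: [0↦4, 1↦2, 2↦0, 3↦5, 4↦3, 5↦1, 6↦6]  zeros at y ∈ {2}
  x = 1: [0↦4, 1↦0, 2↦3, 3↦6, 4↦2, 5↦5, 6↦1]  zeros at y ∈ {1}
  x = 2: [0↦2, 1↦3, 2↦4, 3↦5, 4↦6, 5↦0, 6↦1]  zeros at y ∈ {5}
  x = 3: [0↦5, 1↦4, 2↦3, 3↦2, 4↦1, 5↦0, 6↦6]  zeros at y ∈ {5}
  x = 4: [0↦6, 1↦3, 2↦0, 3↦4, 4↦1, 5↦5, 6↦2]  zeros at y ∈ {2}
  x = 5: [0↦5, 1↦0, 2↦2, 3↦4, 4↦6, 5↦1, 6↦3]  zeros at y ∈ {1}
  x = 6: [0↦2, 1↦2, 2↦2, 3↦2, 4↦2, 5↦2, 6↦2]  zeros at y ∈ ∅
Collecting zeros: affine points = {(0, 2), (1, 1), (2, 5), (3, 5), (4, 2), (5, 1)}.
Total count |C(F_7)_aff| = 6.


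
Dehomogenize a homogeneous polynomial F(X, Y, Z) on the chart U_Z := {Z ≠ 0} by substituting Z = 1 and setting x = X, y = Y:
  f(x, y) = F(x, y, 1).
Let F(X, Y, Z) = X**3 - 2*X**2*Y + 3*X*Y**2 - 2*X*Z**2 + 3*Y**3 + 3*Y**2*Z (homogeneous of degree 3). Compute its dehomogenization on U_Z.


f(x, y) = x**3 - 2*x**2*y + 3*x*y**2 - 2*x + 3*y**3 + 3*y**2

On U_Z we set Z = 1. Each monomial c·X^i·Y^j·Z^k in F becomes c·x^i·y^j·1^k = c·x^i·y^j.
Substituting Z = 1: F(X, Y, 1) = x**3 - 2*x**2*y + 3*x*y**2 - 2*x + 3*y**3 + 3*y**2.
Note: deg(f) ≤ deg(F) = 3; strict inequality happens when F is divisible by Z (lost terms).


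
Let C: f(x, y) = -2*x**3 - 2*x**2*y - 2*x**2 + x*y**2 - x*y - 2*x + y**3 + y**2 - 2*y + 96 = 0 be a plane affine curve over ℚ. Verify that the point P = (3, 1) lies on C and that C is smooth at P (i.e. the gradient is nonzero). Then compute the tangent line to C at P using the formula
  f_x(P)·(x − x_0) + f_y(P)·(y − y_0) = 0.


Tangent line at P: -80*x - 12*y + 252 = 0.

Step 1: f(3, 1) = 0, so P lies on C.
Step 2: partial derivatives
  f_x(x, y) = -6*x**2 - 4*x*y - 4*x + y**2 - y - 2, f_y(x, y) = -2*x**2 + 2*x*y - x + 3*y**2 + 2*y - 2.
  f_x(P) = -80, f_y(P) = -12 (gradient nonzero, so P is smooth).
Step 3: tangent line at P: -80·(x − 3) + -12·(y − 1) = 0.
Expanding: -80*x - 12*y + 252 = 0.


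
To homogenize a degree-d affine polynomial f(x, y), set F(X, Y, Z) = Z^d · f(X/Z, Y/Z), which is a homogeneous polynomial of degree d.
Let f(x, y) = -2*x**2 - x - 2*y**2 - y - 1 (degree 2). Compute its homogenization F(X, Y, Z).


F(X, Y, Z) = -2*X**2 - X*Z - 2*Y**2 - Y*Z - Z**2

deg(f) = 2.
Substitute x = X/Z, y = Y/Z into f, then multiply by Z^2.
  monomial -2·x^2·y^0 ↦ -2·X^2·Y^0·Z^0.
  monomial -1·x^1·y^0 ↦ -1·X^1·Y^0·Z^1.
  monomial -2·x^0·y^2 ↦ -2·X^0·Y^2·Z^0.
  monomial -1·x^0·y^1 ↦ -1·X^0·Y^1·Z^1.
  monomial -1·x^0·y^0 ↦ -1·X^0·Y^0·Z^2.
Collecting: F(X, Y, Z) = -2*X**2 - X*Z - 2*Y**2 - Y*Z - Z**2.


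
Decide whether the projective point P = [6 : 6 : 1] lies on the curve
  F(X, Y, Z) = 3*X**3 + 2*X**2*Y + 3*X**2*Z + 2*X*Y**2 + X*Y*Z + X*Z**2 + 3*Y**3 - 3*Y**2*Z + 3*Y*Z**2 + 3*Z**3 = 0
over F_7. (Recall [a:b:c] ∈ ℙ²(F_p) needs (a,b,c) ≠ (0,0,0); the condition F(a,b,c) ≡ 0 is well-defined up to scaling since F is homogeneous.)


F(6,6,1) ≡ 4 (mod 7); P is NOT on the curve.

Evaluate F(6, 6, 1) term-by-term (mod 7).
  3*X**3 ↦ 3·216·1·1 = 648
  2*X**2*Y ↦ 2·36·6·1 = 432
  3*X**2*Z ↦ 3·36·1·1 = 108
  2*X*Y**2 ↦ 2·6·36·1 = 432
  X*Y*Z ↦ 1·6·6·1 = 36
  X*Z**2 ↦ 1·6·1·1 = 6
  3*Y**3 ↦ 3·1·216·1 = 648
  -3*Y**2*Z ↦ -3·1·36·1 = -108
  3*Y*Z**2 ↦ 3·1·6·1 = 18
  3*Z**3 ↦ 3·1·1·1 = 3
Sum: F(6, 6, 1) = (648) + (432) + (108) + (432) + (36) + (6) + (648) + (-108) + (18) + (3) = 2223.
Reducing mod 7: 2223 ≡ 4 (mod 7).
Since F(a, b, c) ≡ 4 ≠ 0 (mod 7), P does NOT lie on the curve.


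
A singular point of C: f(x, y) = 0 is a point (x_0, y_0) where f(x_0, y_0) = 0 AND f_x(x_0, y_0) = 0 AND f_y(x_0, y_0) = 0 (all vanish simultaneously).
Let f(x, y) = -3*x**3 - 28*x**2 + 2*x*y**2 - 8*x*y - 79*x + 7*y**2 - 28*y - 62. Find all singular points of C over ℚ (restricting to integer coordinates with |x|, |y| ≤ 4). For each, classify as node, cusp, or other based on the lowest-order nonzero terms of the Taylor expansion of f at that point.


Singular points: {(-3, 2)}; classification: node.

Compute partial derivatives:
  f_x = -9*x**2 - 56*x + 2*y**2 - 8*y - 79.
  f_y = 4*x*y - 8*x + 14*y - 28.
Scan x_0 ∈ {−4, ..., 4}. For each x_0, f_y(x_0, y) is a polynomial in y; find its integer roots y ∈ {−4, ..., 4}, then test f_x and f at those candidates.
  x = -4: f_y(-4, y) = 4 - 2*y; vanishes at y ∈ {2}. (-4, 2): f_x = -7 ≠ 0.
  x = -3: f_y(-3, y) = 2*y - 4; vanishes at y ∈ {2}. (-3, 2): f_x = 0, f = 0 — SINGULAR.
  x = -2: f_y(-2, y) = 6*y - 12; vanishes at y ∈ {2}. (-2, 2): f_x = -11 ≠ 0.
  x = -1: f_y(-1, y) = 10*y - 20; vanishes at y ∈ {2}. (-1, 2): f_x = -40 ≠ 0.
  x = 0: f_y(0, y) = 14*y - 28; vanishes at y ∈ {2}. (0, 2): f_x = -87 ≠ 0.
  x = 1: f_y(1, y) = 18*y - 36; vanishes at y ∈ {2}. (1, 2): f_x = -152 ≠ 0.
  x = 2: f_y(2, y) = 22*y - 44; vanishes at y ∈ {2}. (2, 2): f_x = -235 ≠ 0.
  x = 3: f_y(3, y) = 26*y - 52; vanishes at y ∈ {2}. (3, 2): f_x = -336 ≠ 0.
  x = 4: f_y(4, y) = 30*y - 60; vanishes at y ∈ {2}. (4, 2): f_x = -455 ≠ 0.
Only singular point on the grid: (-3, 2).
Classify: substitute x = -3 + u, y = 2 + v and expand: f = -3*u**3 - u**2 + 2*u*v**2 + v**2.
No constant or linear terms (consistent with a singular point). Quadratic part: -u**2 + v**2. Cubic part: -3*u**3 + 2*u*v**2.
The quadratic part v**2 - u**2 = (v − u)(v + u) splits into two distinct linear factors, so there are two distinct tangent lines y − 2 = ±(x − -3) — this is a node (ordinary double point).
Classification: node.


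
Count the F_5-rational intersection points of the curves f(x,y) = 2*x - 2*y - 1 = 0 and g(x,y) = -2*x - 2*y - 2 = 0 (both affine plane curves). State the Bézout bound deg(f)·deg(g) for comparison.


Common zeros: {(1, 3)}; count = 1; Bézout bound = 1.

deg(f) = 1, deg(g) = 1, so Bézout bound = 1.
Scan x ∈ F_5. For each x, list the y ∈ F_5 with f(x, y) ≡ 0 and those with g(x, y) ≡ 0 (mod 5); the common zeros in that column are the intersection.
  x = 0: f ≡ 0 at y ∈ {2}; g ≡ 0 at y ∈ {4}; common: ∅.
  x = 1: f ≡ 0 at y ∈ {3}; g ≡ 0 at y ∈ {3}; common: {3}.
  x = 2: f ≡ 0 at y ∈ {4}; g ≡ 0 at y ∈ {2}; common: ∅.
  x = 3: f ≡ 0 at y ∈ {0}; g ≡ 0 at y ∈ {1}; common: ∅.
  x = 4: f ≡ 0 at y ∈ {1}; g ≡ 0 at y ∈ {0}; common: ∅.
Collecting: common zeros = {(1, 3)}, so the count is 1.
Comparison with the Bézout bound: 1 ≤ 1 = deg(f)·deg(g), as expected for curves with no common component (the bound is attained).


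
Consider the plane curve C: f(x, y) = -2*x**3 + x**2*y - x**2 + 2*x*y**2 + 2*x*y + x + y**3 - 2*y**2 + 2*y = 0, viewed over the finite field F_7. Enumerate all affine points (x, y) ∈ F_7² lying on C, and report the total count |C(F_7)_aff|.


Affine F_7-points: {(0, 0), (4, 0), (4, 2), (4, 6), (5, 1), (5, 4), (6, 0)}; count = 7.

For each of the 49 pairs (x, y) ∈ F_7², evaluate f(x, y) mod 7. Record the zeros.
  x = 0: [0↦0, 1↦1, 2↦4, 3↦1, 4↦5, 5↦1, 6↦2]  zeros at y ∈ {0}
  x = 1: [0↦5, 1↦4, 2↦2, 3↦5, 4↦5, 5↦1, 6↦6]  zeros at y ∈ ∅
  x = 2: [0↦3, 1↦2, 2↦4, 3↦1, 4↦6, 5↦4, 6↦1]  zeros at y ∈ ∅
  x = 3: [0↦3, 1↦4, 2↦5, 3↦5, 4↦3, 5↦5, 6↦3]  zeros at y ∈ ∅
  x = 4: [0↦0, 1↦5, 2↦0, 3↦5, 4↦5, 5↦6, 6↦0]  zeros at y ∈ {0, 2, 6}
  x = 5: [0↦3, 1↦0, 2↦5, 3↦3, 4↦0, 5↦2, 6↦1]  zeros at y ∈ {1, 4}
  x = 6: [0↦0, 1↦5, 2↦1, 3↦1, 4↦4, 5↦2, 6↦1]  zeros at y ∈ {0}
Collecting zeros: affine points = {(0, 0), (4, 0), (4, 2), (4, 6), (5, 1), (5, 4), (6, 0)}.
Total count |C(F_7)_aff| = 7.


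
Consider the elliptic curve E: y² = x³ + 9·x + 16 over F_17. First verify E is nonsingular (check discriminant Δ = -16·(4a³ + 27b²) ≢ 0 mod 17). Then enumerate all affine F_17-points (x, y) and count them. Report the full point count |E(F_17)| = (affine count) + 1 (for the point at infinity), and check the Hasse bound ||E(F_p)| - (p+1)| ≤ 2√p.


Affine points = {(0, 4), (0, 13), (1, 3), (1, 14), (2, 5), (2, 12), (3, 6), (3, 11), (5, 4), (5, 13), (10, 1), (10, 16), (11, 1), (11, 16), (12, 4), (12, 13), (13, 1), (13, 16), (14, 8), (14, 9)}; affine count = 20; |E(F_17)| = 21.

Discriminant check: Δ ∝ 4a³ + 27b² = 4·9³ + 27·16² = 4·729 + 27·256 ≡ 2 (mod 17). Nonzero ⇒ E is nonsingular.
For each x ∈ F_17, compute rhs = x³ + 9·x + 16 mod 17, then count y ∈ F_17 with y² ≡ rhs.
  x = 0: rhs = 16, matching y values: 4, 13 (2 points).
  x = 1: rhs = 9, matching y values: 3, 14 (2 points).
  x = 2: rhs = 8, matching y values: 5, 12 (2 points).
  x = 3: rhs = 2, matching y values: 6, 11 (2 points).
  x = 4: rhs = 14, matching y values: none (0 points).
  x = 5: rhs = 16, matching y values: 4, 13 (2 points).
  x = 6: rhs = 14, matching y values: none (0 points).
  x = 7: rhs = 14, matching y values: none (0 points).
  x = 8: rhs = 5, matching y values: none (0 points).
  x = 9: rhs = 10, matching y values: none (0 points).
  x = 10: rhs = 1, matching y values: 1, 16 (2 points).
  x = 11: rhs = 1, matching y values: 1, 16 (2 points).
  x = 12: rhs = 16, matching y values: 4, 13 (2 points).
  x = 13: rhs = 1, matching y values: 1, 16 (2 points).
  x = 14: rhs = 13, matching y values: 8, 9 (2 points).
  x = 15: rhs = 7, matching y values: none (0 points).
  x = 16: rhs = 6, matching y values: none (0 points).
Total affine count: 20.
Full point count |E(F_17)| = 20 + 1 = 21.
Hasse bound: |21 − (17+1)| = |3| = 3 ≤ 2√17 ≈ 8.2462 ✓.


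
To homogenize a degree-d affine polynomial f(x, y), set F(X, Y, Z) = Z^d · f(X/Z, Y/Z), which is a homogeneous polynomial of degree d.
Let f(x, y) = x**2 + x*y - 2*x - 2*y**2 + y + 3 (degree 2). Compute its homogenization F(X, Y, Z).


F(X, Y, Z) = X**2 + X*Y - 2*X*Z - 2*Y**2 + Y*Z + 3*Z**2

deg(f) = 2.
Substitute x = X/Z, y = Y/Z into f, then multiply by Z^2.
  monomial 1·x^2·y^0 ↦ 1·X^2·Y^0·Z^0.
  monomial 1·x^1·y^1 ↦ 1·X^1·Y^1·Z^0.
  monomial -2·x^1·y^0 ↦ -2·X^1·Y^0·Z^1.
  monomial -2·x^0·y^2 ↦ -2·X^0·Y^2·Z^0.
  monomial 1·x^0·y^1 ↦ 1·X^0·Y^1·Z^1.
  monomial 3·x^0·y^0 ↦ 3·X^0·Y^0·Z^2.
Collecting: F(X, Y, Z) = X**2 + X*Y - 2*X*Z - 2*Y**2 + Y*Z + 3*Z**2.


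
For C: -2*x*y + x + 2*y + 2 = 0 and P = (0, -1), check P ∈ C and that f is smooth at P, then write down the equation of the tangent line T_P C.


Tangent line at P: 3*x + 2*y + 2 = 0.

Step 1: f(0, -1) = 0, so P lies on C.
Step 2: partial derivatives
  f_x(x, y) = 1 - 2*y, f_y(x, y) = 2 - 2*x.
  f_x(P) = 3, f_y(P) = 2 (gradient nonzero, so P is smooth).
Step 3: tangent line at P: 3·(x − 0) + 2·(y − -1) = 0.
Expanding: 3*x + 2*y + 2 = 0.


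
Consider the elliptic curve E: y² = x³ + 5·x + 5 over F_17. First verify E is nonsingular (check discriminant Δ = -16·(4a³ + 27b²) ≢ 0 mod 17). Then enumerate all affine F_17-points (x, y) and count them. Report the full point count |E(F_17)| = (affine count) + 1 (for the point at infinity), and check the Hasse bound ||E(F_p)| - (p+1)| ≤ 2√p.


Affine points = {(3, 8), (3, 9), (4, 2), (4, 15), (5, 6), (5, 11), (6, 8), (6, 9), (7, 3), (7, 14), (8, 8), (8, 9), (10, 1), (10, 16), (12, 5), (12, 12), (15, 2), (15, 15), (16, 4), (16, 13)}; affine count = 20; |E(F_17)| = 21.

Discriminant check: Δ ∝ 4a³ + 27b² = 4·5³ + 27·5² = 4·125 + 27·25 ≡ 2 (mod 17). Nonzero ⇒ E is nonsingular.
For each x ∈ F_17, compute rhs = x³ + 5·x + 5 mod 17, then count y ∈ F_17 with y² ≡ rhs.
  x = 0: rhs = 5, matching y values: none (0 points).
  x = 1: rhs = 11, matching y values: none (0 points).
  x = 2: rhs = 6, matching y values: none (0 points).
  x = 3: rhs = 13, matching y values: 8, 9 (2 points).
  x = 4: rhs = 4, matching y values: 2, 15 (2 points).
  x = 5: rhs = 2, matching y values: 6, 11 (2 points).
  x = 6: rhs = 13, matching y values: 8, 9 (2 points).
  x = 7: rhs = 9, matching y values: 3, 14 (2 points).
  x = 8: rhs = 13, matching y values: 8, 9 (2 points).
  x = 9: rhs = 14, matching y values: none (0 points).
  x = 10: rhs = 1, matching y values: 1, 16 (2 points).
  x = 11: rhs = 14, matching y values: none (0 points).
  x = 12: rhs = 8, matching y values: 5, 12 (2 points).
  x = 13: rhs = 6, matching y values: none (0 points).
  x = 14: rhs = 14, matching y values: none (0 points).
  x = 15: rhs = 4, matching y values: 2, 15 (2 points).
  x = 16: rhs = 16, matching y values: 4, 13 (2 points).
Total affine count: 20.
Full point count |E(F_17)| = 20 + 1 = 21.
Hasse bound: |21 − (17+1)| = |3| = 3 ≤ 2√17 ≈ 8.2462 ✓.


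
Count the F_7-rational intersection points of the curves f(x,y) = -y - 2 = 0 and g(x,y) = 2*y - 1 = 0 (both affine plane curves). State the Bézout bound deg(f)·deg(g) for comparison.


Common zeros: ∅; count = 0; Bézout bound = 1.

deg(f) = 1, deg(g) = 1, so Bézout bound = 1.
Scan x ∈ F_7. For each x, list the y ∈ F_7 with f(x, y) ≡ 0 and those with g(x, y) ≡ 0 (mod 7); the common zeros in that column are the intersection.
  x = 0: f ≡ 0 at y ∈ {5}; g ≡ 0 at y ∈ {4}; common: ∅.
  x = 1: f ≡ 0 at y ∈ {5}; g ≡ 0 at y ∈ {4}; common: ∅.
  x = 2: f ≡ 0 at y ∈ {5}; g ≡ 0 at y ∈ {4}; common: ∅.
  x = 3: f ≡ 0 at y ∈ {5}; g ≡ 0 at y ∈ {4}; common: ∅.
  x = 4: f ≡ 0 at y ∈ {5}; g ≡ 0 at y ∈ {4}; common: ∅.
  x = 5: f ≡ 0 at y ∈ {5}; g ≡ 0 at y ∈ {4}; common: ∅.
  x = 6: f ≡ 0 at y ∈ {5}; g ≡ 0 at y ∈ {4}; common: ∅.
Collecting: common zeros = ∅, so the count is 0.
Comparison with the Bézout bound: 0 ≤ 1 = deg(f)·deg(g), as expected for curves with no common component (the affine F_7-count falls short of the bound because intersections may lie at infinity, over extension fields, or carry multiplicity).


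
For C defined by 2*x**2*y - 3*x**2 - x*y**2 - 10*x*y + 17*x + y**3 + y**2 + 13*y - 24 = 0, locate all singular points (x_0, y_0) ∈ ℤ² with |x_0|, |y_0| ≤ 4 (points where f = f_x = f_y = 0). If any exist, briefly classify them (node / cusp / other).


Singular points: {(3, 1)}; classification: node.

Compute partial derivatives:
  f_x = 4*x*y - 6*x - y**2 - 10*y + 17.
  f_y = 2*x**2 - 2*x*y - 10*x + 3*y**2 + 2*y + 13.
Scan x_0 ∈ {−4, ..., 4}. For each x_0, f_y(x_0, y) is a polynomial in y; find its integer roots y ∈ {−4, ..., 4}, then test f_x and f at those candidates.
  x = -4: f_y(-4, y) = 3*y**2 + 10*y + 85; no integer root y with |y| ≤ 4.
  x = -3: f_y(-3, y) = 3*y**2 + 8*y + 61; no integer root y with |y| ≤ 4.
  x = -2: f_y(-2, y) = 3*y**2 + 6*y + 41; no integer root y with |y| ≤ 4.
  x = -1: f_y(-1, y) = 3*y**2 + 4*y + 25; no integer root y with |y| ≤ 4.
  x = 0: f_y(0, y) = 3*y**2 + 2*y + 13; no integer root y with |y| ≤ 4.
  x = 1: f_y(1, y) = 3*y**2 + 5; no integer root y with |y| ≤ 4.
  x = 2: f_y(2, y) = 3*y**2 - 2*y + 1; no integer root y with |y| ≤ 4.
  x = 3: f_y(3, y) = 3*y**2 - 4*y + 1; vanishes at y ∈ {1}. (3, 1): f_x = 0, f = 0 — SINGULAR.
  x = 4: f_y(4, y) = 3*y**2 - 6*y + 5; no integer root y with |y| ≤ 4.
Only singular point on the grid: (3, 1).
Classify: substitute x = 3 + u, y = 1 + v and expand: f = 2*u**2*v - u**2 - u*v**2 + v**3 + v**2.
No constant or linear terms (consistent with a singular point). Quadratic part: -u**2 + v**2. Cubic part: 2*u**2*v - u*v**2 + v**3.
The quadratic part v**2 - u**2 = (v − u)(v + u) splits into two distinct linear factors, so there are two distinct tangent lines y − 1 = ±(x − 3) — this is a node (ordinary double point).
Classification: node.


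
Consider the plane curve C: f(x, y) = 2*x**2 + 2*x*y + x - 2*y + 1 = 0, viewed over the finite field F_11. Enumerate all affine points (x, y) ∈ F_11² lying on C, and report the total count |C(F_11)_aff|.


Affine F_11-points: {(0, 6), (2, 0), (3, 0), (4, 3), (5, 4), (6, 2), (7, 4), (8, 2), (9, 3), (10, 6)}; count = 10.

For each of the 121 pairs (x, y) ∈ F_11², evaluate f(x, y) mod 11. Record the zeros.
  x = 0: [0↦1, 1↦10, 2↦8, 3↦6, 4↦4, 5↦2, 6↦0, 7↦9, 8↦7, 9↦5, 10↦3]  zeros at y ∈ {6}
  x = 1: [0↦4, 1↦4, 2↦4, 3↦4, 4↦4, 5↦4, 6↦4, 7↦4, 8↦4, 9↦4, 10↦4]  zeros at y ∈ ∅
  x = 2: [0↦0, 1↦2, 2↦4, 3↦6, 4↦8, 5↦10, 6↦1, 7↦3, 8↦5, 9↦7, 10↦9]  zeros at y ∈ {0}
  x = 3: [0↦0, 1↦4, 2↦8, 3↦1, 4↦5, 5↦9, 6↦2, 7↦6, 8↦10, 9↦3, 10↦7]  zeros at y ∈ {0}
  x = 4: [0↦4, 1↦10, 2↦5, 3↦0, 4↦6, 5↦1, 6↦7, 7↦2, 8↦8, 9↦3, 10↦9]  zeros at y ∈ {3}
  x = 5: [0↦1, 1↦9, 2↦6, 3↦3, 4↦0, 5↦8, 6↦5, 7↦2, 8↦10, 9↦7, 10↦4]  zeros at y ∈ {4}
  x = 6: [0↦2, 1↦1, 2↦0, 3↦10, 4↦9, 5↦8, 6↦7, 7↦6, 8↦5, 9↦4, 10↦3]  zeros at y ∈ {2}
  x = 7: [0↦7, 1↦8, 2↦9, 3↦10, 4↦0, 5↦1, 6↦2, 7↦3, 8↦4, 9↦5, 10↦6]  zeros at y ∈ {4}
  x = 8: [0↦5, 1↦8, 2↦0, 3↦3, 4↦6, 5↦9, 6↦1, 7↦4, 8↦7, 9↦10, 10↦2]  zeros at y ∈ {2}
  x = 9: [0↦7, 1↦1, 2↦6, 3↦0, 4↦5, 5↦10, 6↦4, 7↦9, 8↦3, 9↦8, 10↦2]  zeros at y ∈ {3}
  x = 10: [0↦2, 1↦9, 2↦5, 3↦1, 4↦8, 5↦4, 6↦0, 7↦7, 8↦3, 9↦10, 10↦6]  zeros at y ∈ {6}
Collecting zeros: affine points = {(0, 6), (2, 0), (3, 0), (4, 3), (5, 4), (6, 2), (7, 4), (8, 2), (9, 3), (10, 6)}.
Total count |C(F_11)_aff| = 10.


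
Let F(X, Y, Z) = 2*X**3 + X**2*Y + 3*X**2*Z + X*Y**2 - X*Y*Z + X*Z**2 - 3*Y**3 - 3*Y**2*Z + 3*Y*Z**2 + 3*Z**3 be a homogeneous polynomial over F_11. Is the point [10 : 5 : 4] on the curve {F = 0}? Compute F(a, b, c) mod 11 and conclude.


F(10,5,4) ≡ 4 (mod 11); P is NOT on the curve.

Evaluate F(10, 5, 4) term-by-term (mod 11).
  2*X**3 ↦ 2·1000·1·1 = 2000
  X**2*Y ↦ 1·100·5·1 = 500
  3*X**2*Z ↦ 3·100·1·4 = 1200
  X*Y**2 ↦ 1·10·25·1 = 250
  -X*Y*Z ↦ -1·10·5·4 = -200
  X*Z**2 ↦ 1·10·1·16 = 160
  -3*Y**3 ↦ -3·1·125·1 = -375
  -3*Y**2*Z ↦ -3·1·25·4 = -300
  3*Y*Z**2 ↦ 3·1·5·16 = 240
  3*Z**3 ↦ 3·1·1·64 = 192
Sum: F(10, 5, 4) = (2000) + (500) + (1200) + (250) + (-200) + (160) + (-375) + (-300) + (240) + (192) = 3667.
Reducing mod 11: 3667 ≡ 4 (mod 11).
Since F(a, b, c) ≡ 4 ≠ 0 (mod 11), P does NOT lie on the curve.
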